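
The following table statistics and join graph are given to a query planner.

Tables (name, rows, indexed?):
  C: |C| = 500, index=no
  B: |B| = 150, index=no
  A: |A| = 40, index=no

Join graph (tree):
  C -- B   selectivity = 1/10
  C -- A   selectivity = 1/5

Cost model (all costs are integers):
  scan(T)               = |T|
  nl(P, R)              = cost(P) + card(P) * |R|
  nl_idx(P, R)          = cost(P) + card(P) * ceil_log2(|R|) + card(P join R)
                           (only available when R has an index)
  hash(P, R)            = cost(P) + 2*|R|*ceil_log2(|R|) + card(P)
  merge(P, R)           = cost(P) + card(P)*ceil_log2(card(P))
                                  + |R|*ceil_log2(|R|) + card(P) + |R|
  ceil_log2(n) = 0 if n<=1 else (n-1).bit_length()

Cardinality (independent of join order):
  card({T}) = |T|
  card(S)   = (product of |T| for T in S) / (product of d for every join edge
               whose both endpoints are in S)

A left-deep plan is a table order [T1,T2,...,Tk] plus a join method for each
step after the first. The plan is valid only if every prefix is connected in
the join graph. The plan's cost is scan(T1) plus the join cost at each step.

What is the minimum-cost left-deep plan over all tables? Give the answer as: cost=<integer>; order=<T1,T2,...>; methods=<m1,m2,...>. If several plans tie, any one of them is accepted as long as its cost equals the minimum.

Selinger DP (subsets sized 1..n):
  {C}: scan cost=500, card=500
  {B}: scan cost=150, card=150
  {A}: scan cost=40, card=40
  {BC}: card=7500; try (B,hash)→3400, (C,merge)→6500, (B,merge)→6850, (C,hash)→9300, (C,nl)→75150, (B,nl)→75500; best=3400 via (B,hash)
  {AC}: card=4000; try (A,hash)→1480, (C,merge)→5320, (A,merge)→5780, (C,hash)→9080, (C,nl)→20040, (A,nl)→20500; best=1480 via (A,hash)
  {ABC}: card=60000; try (B,hash)→7880, (A,hash)→11380, (B,merge)→54830, (A,merge)→108680, (A,nl)→303400, (B,nl)→601480; best=7880 via (B,hash)

cost=7880; order=C,A,B; methods=hash,hash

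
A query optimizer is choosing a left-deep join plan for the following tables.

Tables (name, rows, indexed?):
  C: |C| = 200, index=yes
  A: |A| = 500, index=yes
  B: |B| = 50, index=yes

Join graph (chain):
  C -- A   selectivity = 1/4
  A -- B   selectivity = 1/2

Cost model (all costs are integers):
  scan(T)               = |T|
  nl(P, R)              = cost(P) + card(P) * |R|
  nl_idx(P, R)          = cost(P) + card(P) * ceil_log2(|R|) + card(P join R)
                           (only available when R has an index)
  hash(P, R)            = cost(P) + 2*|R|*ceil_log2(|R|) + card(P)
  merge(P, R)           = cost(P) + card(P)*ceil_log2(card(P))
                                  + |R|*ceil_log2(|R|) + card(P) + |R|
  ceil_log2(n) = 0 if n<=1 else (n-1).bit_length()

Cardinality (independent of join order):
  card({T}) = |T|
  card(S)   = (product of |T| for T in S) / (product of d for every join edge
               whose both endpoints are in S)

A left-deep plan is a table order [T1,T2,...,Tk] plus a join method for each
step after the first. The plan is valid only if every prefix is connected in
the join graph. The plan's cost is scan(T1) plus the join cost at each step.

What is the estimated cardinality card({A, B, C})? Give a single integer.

625000

Tables in S: A(500), B(50), C(200)
Edges inside S: C-A(d=4), A-B(d=2)
numerator = 500 * 50 * 200 = 5000000
denominator = 4 * 2 = 8
card(S) = 5000000 / 8 = 625000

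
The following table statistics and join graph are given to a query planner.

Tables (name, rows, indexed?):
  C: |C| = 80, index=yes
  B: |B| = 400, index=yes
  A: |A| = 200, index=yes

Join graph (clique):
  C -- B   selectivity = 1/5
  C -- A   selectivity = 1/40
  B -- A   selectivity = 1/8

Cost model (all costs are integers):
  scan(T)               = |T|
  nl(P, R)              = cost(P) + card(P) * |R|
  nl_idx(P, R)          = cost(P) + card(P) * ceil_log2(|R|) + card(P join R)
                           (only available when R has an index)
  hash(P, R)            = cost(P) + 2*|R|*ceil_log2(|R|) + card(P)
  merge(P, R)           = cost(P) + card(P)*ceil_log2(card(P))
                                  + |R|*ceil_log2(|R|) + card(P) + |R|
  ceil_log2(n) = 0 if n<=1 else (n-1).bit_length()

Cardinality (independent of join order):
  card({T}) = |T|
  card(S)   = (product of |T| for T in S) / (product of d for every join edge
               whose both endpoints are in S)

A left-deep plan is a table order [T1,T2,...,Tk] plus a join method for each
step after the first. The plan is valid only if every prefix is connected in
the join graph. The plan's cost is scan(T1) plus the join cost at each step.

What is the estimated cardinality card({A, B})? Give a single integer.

Tables in S: A(200), B(400)
Edges inside S: B-A(d=8)
numerator = 200 * 400 = 80000
denominator = 8 = 8
card(S) = 80000 / 8 = 10000

10000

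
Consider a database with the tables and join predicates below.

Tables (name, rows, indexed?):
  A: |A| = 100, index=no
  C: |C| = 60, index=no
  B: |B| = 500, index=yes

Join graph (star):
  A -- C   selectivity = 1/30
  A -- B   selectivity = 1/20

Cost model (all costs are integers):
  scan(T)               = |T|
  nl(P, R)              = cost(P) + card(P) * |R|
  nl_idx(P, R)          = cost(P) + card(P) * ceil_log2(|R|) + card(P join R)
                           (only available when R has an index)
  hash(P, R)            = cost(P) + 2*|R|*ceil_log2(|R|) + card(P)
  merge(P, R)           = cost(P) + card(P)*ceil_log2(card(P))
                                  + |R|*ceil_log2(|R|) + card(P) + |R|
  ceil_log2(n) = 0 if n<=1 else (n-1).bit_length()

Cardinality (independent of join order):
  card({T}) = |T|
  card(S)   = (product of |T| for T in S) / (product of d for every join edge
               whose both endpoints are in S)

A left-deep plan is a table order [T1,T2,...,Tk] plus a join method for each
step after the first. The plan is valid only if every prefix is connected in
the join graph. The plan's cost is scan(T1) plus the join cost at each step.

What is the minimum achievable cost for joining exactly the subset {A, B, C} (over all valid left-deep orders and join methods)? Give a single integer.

Selinger DP over subsets of {A,B,C}:
  {A}: scan cost=100, card=100
  {C}: scan cost=60, card=60
  {B}: scan cost=500, card=500
  {AC}: card=200; try (C,hash)→920, (A,merge)→1280, (C,merge)→1320, (A,hash)→1520, (A,nl)→6060, (C,nl)→6100; best=920 via (C,hash)
  {AB}: card=2500; try (A,hash)→2400, (B,nl_idx)→3500, (B,merge)→5900, (A,merge)→6300, (B,hash)→9200, (B,nl)→50100 …(+1); best=2400 via (A,hash)
  {ABC}: card=5000; try (C,hash)→5620, (B,merge)→7720, (B,nl_idx)→7720, (B,hash)→10120, (C,merge)→35320, (B,nl)→100920 …(+1); best=5620 via (C,hash)

5620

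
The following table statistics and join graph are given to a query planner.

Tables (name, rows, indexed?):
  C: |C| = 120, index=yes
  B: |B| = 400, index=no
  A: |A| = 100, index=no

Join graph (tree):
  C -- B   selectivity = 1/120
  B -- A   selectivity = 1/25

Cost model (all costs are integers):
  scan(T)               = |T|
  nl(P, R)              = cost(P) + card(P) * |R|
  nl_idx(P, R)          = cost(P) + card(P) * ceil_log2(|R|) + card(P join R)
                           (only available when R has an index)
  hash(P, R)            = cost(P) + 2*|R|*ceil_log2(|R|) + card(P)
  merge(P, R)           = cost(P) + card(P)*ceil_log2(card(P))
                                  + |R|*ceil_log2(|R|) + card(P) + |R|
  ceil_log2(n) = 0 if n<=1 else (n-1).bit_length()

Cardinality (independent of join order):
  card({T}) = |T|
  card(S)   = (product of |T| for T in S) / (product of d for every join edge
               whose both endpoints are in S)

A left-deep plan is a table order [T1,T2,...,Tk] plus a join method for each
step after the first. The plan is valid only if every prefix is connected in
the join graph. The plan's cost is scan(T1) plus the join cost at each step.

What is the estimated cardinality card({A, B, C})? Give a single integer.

1600

Tables in S: A(100), B(400), C(120)
Edges inside S: C-B(d=120), B-A(d=25)
numerator = 100 * 400 * 120 = 4800000
denominator = 120 * 25 = 3000
card(S) = 4800000 / 3000 = 1600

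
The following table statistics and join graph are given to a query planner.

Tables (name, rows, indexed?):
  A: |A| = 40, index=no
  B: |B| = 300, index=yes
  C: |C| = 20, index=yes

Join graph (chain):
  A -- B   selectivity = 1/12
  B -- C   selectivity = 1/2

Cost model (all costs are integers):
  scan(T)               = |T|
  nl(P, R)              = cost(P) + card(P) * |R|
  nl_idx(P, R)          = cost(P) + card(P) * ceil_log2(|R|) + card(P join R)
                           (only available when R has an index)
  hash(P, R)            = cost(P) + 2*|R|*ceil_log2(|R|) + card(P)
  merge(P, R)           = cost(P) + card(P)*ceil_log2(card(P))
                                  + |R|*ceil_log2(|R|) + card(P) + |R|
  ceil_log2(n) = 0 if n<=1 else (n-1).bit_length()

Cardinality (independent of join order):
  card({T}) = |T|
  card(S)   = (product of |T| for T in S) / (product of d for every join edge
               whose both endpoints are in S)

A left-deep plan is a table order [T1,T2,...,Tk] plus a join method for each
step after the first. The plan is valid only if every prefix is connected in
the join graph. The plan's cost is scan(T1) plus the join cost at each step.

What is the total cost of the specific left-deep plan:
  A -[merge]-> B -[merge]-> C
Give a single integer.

14440

step 1: scan A: cost=40, card=40
step 2: join B via merge
    card(P join B) = 40*300/(12) = 1000
    cost = 40 + 40*6 + 300*9 + 40 + 300 = 3320
step 3: join C via merge
    card(P join C) = 1000*20/(2) = 10000
    cost = 3320 + 1000*10 + 20*5 + 1000 + 20 = 14440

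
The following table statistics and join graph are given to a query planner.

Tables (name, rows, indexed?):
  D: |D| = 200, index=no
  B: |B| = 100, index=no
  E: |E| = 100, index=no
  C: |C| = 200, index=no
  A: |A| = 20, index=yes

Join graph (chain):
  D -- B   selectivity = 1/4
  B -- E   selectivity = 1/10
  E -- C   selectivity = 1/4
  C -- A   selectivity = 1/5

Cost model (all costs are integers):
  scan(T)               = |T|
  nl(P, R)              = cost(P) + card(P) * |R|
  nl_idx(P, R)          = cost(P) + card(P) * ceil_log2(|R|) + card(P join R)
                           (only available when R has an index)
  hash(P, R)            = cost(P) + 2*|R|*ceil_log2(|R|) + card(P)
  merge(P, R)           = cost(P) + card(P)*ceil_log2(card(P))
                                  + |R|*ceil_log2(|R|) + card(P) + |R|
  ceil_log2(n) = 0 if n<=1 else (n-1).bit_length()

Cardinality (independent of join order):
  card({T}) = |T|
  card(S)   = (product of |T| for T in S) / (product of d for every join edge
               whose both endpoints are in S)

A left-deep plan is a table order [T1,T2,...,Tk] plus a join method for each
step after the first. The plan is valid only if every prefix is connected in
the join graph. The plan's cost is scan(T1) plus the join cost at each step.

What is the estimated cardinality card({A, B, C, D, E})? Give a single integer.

10000000

Tables in S: A(20), B(100), C(200), D(200), E(100)
Edges inside S: D-B(d=4), B-E(d=10), E-C(d=4), C-A(d=5)
numerator = 20 * 100 * 200 * 200 * 100 = 8000000000
denominator = 4 * 10 * 4 * 5 = 800
card(S) = 8000000000 / 800 = 10000000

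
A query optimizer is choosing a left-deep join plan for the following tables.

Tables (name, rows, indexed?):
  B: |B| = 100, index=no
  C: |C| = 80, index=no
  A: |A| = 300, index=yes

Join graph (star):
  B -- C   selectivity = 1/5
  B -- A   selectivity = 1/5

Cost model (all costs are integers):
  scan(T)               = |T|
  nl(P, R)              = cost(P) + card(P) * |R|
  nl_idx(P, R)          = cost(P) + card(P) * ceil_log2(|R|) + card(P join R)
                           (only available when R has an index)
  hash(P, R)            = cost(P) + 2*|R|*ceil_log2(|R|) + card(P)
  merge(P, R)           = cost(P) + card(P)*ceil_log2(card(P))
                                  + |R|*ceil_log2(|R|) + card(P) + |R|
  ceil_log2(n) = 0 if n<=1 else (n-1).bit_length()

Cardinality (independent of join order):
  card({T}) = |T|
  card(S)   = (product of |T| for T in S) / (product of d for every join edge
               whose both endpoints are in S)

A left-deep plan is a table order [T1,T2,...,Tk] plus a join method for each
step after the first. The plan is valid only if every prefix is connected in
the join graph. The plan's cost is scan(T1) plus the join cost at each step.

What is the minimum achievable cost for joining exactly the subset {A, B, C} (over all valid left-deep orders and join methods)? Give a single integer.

Selinger DP over subsets of {A,B,C}:
  {B}: scan cost=100, card=100
  {C}: scan cost=80, card=80
  {A}: scan cost=300, card=300
  {BC}: card=1600; try (C,hash)→1320, (B,merge)→1520, (C,merge)→1540, (B,hash)→1560, (B,nl)→8080, (C,nl)→8100; best=1320 via (C,hash)
  {AB}: card=6000; try (B,hash)→2000, (A,merge)→3900, (B,merge)→4100, (A,hash)→5600, (A,nl_idx)→7000, (A,nl)→30100 …(+1); best=2000 via (B,hash)
  {ABC}: card=96000; try (A,hash)→8320, (C,hash)→9120, (A,merge)→23520, (C,merge)→86640, (A,nl_idx)→111720, (A,nl)→481320 …(+1); best=8320 via (A,hash)

8320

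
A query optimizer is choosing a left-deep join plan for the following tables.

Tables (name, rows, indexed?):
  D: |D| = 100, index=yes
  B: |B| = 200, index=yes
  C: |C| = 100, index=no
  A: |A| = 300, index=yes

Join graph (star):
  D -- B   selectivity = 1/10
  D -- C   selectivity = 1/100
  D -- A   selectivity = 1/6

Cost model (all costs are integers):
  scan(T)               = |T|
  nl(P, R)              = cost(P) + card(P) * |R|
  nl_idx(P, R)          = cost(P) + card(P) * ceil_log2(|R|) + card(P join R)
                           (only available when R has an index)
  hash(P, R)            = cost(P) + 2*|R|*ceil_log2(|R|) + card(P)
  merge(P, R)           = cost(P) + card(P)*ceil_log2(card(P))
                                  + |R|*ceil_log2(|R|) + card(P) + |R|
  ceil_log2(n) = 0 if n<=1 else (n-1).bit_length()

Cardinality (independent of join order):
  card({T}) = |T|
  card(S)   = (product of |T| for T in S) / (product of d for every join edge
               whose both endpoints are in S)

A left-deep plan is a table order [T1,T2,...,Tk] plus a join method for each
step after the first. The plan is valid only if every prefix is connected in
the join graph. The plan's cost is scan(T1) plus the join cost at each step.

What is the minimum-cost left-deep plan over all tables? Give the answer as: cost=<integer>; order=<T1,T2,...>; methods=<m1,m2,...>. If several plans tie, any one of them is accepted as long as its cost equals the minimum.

Selinger DP (subsets sized 1..n):
  {D}: scan cost=100, card=100
  {B}: scan cost=200, card=200
  {C}: scan cost=100, card=100
  {A}: scan cost=300, card=300
  {BD}: card=2000; try (D,hash)→1800, (B,merge)→2700, (D,merge)→2800, (B,nl_idx)→2900, (B,hash)→3400, (D,nl_idx)→3600 …(+2); best=1800 via (D,hash)
  {CD}: card=100; try (D,nl_idx)→900, (D,hash)→1600, (C,hash)→1600, (D,merge)→1700, (C,merge)→1700, (D,nl)→10100 …(+1); best=900 via (D,nl_idx)
  {AD}: card=5000; try (D,hash)→2000, (A,merge)→3900, (D,merge)→4100, (A,hash)→5600, (A,nl_idx)→6000, (D,nl_idx)→7400 …(+2); best=2000 via (D,hash)
  {BCD}: card=2000; try (B,merge)→3500, (B,nl_idx)→3700, (B,hash)→4200, (C,hash)→5200, (B,nl)→20900, (C,merge)→26600 …(+1); best=3500 via (B,merge)
  {ABD}: card=100000; try (A,hash)→9200, (B,hash)→10200, (A,merge)→28800, (B,merge)→73800, (A,nl_idx)→119800, (B,nl_idx)→142000 …(+2); best=9200 via (A,hash)
  {ACD}: card=5000; try (A,merge)→4700, (A,hash)→6400, (A,nl_idx)→6800, (C,hash)→8400, (A,nl)→30900, (C,merge)→72800 …(+1); best=4700 via (A,merge)
  {ABCD}: card=100000; try (A,hash)→10900, (B,hash)→12900, (A,merge)→30500, (B,merge)→76500, (C,hash)→110600, (A,nl_idx)→121500 …(+5); best=10900 via (A,hash)

cost=10900; order=C,D,B,A; methods=nl_idx,merge,hash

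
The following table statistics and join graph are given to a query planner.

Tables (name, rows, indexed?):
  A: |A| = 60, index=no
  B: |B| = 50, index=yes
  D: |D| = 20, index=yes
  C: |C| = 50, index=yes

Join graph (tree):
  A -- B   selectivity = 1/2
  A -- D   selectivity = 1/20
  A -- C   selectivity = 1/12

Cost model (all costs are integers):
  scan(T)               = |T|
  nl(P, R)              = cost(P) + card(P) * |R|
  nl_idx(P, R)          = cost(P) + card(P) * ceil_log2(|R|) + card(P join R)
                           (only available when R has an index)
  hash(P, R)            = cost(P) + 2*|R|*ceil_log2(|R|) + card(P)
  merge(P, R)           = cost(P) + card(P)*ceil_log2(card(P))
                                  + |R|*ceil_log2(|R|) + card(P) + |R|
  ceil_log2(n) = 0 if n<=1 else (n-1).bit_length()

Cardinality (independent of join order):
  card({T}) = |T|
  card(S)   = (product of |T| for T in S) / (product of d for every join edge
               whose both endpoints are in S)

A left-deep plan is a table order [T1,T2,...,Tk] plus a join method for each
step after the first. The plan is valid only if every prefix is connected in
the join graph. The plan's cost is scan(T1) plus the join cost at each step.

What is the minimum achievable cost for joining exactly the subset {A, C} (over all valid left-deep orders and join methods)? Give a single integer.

Selinger DP over subsets of {A,C}:
  {A}: scan cost=60, card=60
  {C}: scan cost=50, card=50
  {AC}: card=250; try (C,nl_idx)→670, (C,hash)→720, (A,hash)→820, (A,merge)→820, (C,merge)→830, (A,nl)→3050 …(+1); best=670 via (C,nl_idx)

670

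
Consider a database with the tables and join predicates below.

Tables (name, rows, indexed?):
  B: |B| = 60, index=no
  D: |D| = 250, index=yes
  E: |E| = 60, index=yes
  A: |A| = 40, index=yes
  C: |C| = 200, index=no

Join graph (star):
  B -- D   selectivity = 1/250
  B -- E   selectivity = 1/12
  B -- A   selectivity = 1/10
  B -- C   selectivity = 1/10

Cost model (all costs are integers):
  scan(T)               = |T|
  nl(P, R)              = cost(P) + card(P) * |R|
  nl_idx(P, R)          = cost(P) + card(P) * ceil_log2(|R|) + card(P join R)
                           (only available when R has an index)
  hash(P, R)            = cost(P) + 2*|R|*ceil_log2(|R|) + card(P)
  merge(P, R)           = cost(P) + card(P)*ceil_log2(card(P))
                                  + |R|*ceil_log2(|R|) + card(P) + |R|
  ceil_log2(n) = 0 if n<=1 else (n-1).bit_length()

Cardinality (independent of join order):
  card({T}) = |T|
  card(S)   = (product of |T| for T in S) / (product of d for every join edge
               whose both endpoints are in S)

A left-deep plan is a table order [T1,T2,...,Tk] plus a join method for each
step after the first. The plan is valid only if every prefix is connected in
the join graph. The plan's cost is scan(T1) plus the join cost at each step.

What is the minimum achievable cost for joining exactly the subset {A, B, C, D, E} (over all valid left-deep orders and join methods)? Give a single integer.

6440

Selinger DP over subsets of {A,B,C,D,E}:
  {B}: scan cost=60, card=60
  {D}: scan cost=250, card=250
  {E}: scan cost=60, card=60
  {A}: scan cost=40, card=40
  {C}: scan cost=200, card=200
  {BD}: card=60; try (D,nl_idx)→600, (B,hash)→1220, (D,merge)→2730, (B,merge)→2920, (D,hash)→4120, (D,nl)→15060 …(+1); best=600 via (D,nl_idx)
  {BE}: card=300; try (E,nl_idx)→720, (E,hash)→840, (B,hash)→840, (E,merge)→900, (B,merge)→900, (E,nl)→3660 …(+1); best=720 via (E,nl_idx)
  {AB}: card=240; try (A,hash)→600, (A,nl_idx)→660, (B,merge)→740, (A,merge)→760, (B,hash)→800, (B,nl)→2440 …(+1); best=600 via (A,hash)
  {BC}: card=1200; try (B,hash)→1120, (C,merge)→2280, (B,merge)→2420, (C,hash)→3320, (C,nl)→12060, (B,nl)→12200; best=1120 via (B,hash)
  {BDE}: card=300; try (E,nl_idx)→1260, (E,hash)→1380, (E,merge)→1440, (D,nl_idx)→3420, (E,nl)→4200, (D,hash)→5020 …(+2); best=1260 via (E,nl_idx)
  {ABD}: card=240; try (A,hash)→1140, (A,nl_idx)→1200, (A,merge)→1300, (D,nl_idx)→2760, (A,nl)→3000, (D,hash)→4840 …(+2); best=1140 via (A,hash)
  {BCD}: card=1200; try (C,merge)→2820, (C,hash)→3860, (D,hash)→6320, (D,nl_idx)→11920, (C,nl)→12600, (D,merge)→17770 …(+1); best=2820 via (C,merge)
  {ABE}: card=1200; try (A,hash)→1500, (E,hash)→1560, (E,merge)→3180, (E,nl_idx)→3240, (A,nl_idx)→3720, (A,merge)→4000 …(+2); best=1500 via (A,hash)
  {BCE}: card=6000; try (E,hash)→3040, (C,hash)→4220, (C,merge)→5520, (E,nl_idx)→14320, (E,merge)→15940, (C,nl)→60720 …(+1); best=3040 via (E,hash)
  {ABC}: card=4800; try (A,hash)→2800, (C,hash)→4040, (C,merge)→4560, (A,nl_idx)→13120, (A,merge)→15800, (C,nl)→48600 …(+1); best=2800 via (A,hash)
  {ABDE}: card=1200; try (A,hash)→2040, (E,hash)→2100, (E,merge)→3720, (E,nl_idx)→3780, (A,nl_idx)→4260, (A,merge)→4540 …(+6); best=2040 via (A,hash)
  {BCDE}: card=6000; try (E,hash)→4740, (C,hash)→4760, (C,merge)→6060, (D,hash)→13040, (E,nl_idx)→16020, (E,merge)→17640 …(+5); best=4740 via (E,hash)
  {ABCD}: card=4800; try (A,hash)→4500, (C,hash)→4580, (C,merge)→5100, (D,hash)→11600, (A,nl_idx)→14820, (A,merge)→17500 …(+5); best=4500 via (A,hash)
  {ABCE}: card=24000; try (C,hash)→5900, (E,hash)→8320, (A,hash)→9520, (C,merge)→17700, (E,nl_idx)→55600, (A,nl_idx)→63040 …(+5); best=5900 via (C,hash)
  {ABCDE}: card=24000; try (C,hash)→6440, (E,hash)→10020, (A,hash)→11220, (C,merge)→18240, (D,hash)→33900, (E,nl_idx)→57300 …(+9); best=6440 via (C,hash)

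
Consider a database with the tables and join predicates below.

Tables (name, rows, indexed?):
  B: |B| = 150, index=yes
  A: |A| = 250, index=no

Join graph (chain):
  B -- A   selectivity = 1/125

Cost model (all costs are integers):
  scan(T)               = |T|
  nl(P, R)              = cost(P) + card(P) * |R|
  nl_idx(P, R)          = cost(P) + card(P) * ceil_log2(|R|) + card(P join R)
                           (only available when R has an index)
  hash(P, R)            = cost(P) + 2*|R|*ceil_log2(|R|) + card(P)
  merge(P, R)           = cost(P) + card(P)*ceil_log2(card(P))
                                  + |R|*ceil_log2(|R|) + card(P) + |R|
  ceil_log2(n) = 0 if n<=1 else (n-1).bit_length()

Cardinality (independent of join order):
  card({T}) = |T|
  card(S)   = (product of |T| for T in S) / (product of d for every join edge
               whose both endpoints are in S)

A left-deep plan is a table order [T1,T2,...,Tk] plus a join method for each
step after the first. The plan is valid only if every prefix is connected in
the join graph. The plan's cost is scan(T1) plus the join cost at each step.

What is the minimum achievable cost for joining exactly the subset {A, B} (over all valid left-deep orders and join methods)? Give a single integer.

2550

Selinger DP over subsets of {A,B}:
  {B}: scan cost=150, card=150
  {A}: scan cost=250, card=250
  {AB}: card=300; try (B,nl_idx)→2550, (B,hash)→2900, (A,merge)→3750, (B,merge)→3850, (A,hash)→4300, (A,nl)→37650 …(+1); best=2550 via (B,nl_idx)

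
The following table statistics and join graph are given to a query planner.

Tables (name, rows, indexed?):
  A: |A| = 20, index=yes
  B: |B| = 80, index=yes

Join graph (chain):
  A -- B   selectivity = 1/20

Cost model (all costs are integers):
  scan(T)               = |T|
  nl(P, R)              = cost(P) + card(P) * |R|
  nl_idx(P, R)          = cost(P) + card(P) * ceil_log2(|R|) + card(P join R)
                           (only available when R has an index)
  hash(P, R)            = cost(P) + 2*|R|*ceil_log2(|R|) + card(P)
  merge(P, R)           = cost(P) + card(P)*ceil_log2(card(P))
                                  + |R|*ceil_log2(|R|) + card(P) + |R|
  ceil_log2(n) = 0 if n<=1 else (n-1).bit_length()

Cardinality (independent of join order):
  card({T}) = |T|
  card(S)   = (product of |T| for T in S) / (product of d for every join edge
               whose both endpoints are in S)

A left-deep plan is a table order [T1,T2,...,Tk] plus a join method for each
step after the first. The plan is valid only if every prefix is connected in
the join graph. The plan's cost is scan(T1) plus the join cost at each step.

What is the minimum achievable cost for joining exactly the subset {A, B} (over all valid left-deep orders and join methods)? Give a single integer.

Selinger DP over subsets of {A,B}:
  {A}: scan cost=20, card=20
  {B}: scan cost=80, card=80
  {AB}: card=80; try (B,nl_idx)→240, (A,hash)→360, (A,nl_idx)→560, (B,merge)→780, (A,merge)→840, (B,hash)→1160 …(+2); best=240 via (B,nl_idx)

240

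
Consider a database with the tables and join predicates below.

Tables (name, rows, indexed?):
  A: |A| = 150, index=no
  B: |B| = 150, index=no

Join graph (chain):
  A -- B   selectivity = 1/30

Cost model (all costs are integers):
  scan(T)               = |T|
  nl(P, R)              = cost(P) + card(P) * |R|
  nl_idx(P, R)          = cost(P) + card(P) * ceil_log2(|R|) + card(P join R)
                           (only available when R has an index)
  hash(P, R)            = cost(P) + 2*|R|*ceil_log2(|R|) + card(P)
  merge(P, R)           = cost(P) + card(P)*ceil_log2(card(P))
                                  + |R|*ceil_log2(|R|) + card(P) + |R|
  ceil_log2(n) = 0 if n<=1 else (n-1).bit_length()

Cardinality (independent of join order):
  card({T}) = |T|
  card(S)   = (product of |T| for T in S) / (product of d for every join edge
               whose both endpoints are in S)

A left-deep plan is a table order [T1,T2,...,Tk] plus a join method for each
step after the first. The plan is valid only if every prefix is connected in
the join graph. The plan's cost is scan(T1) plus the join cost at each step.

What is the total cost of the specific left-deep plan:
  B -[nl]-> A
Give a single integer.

22650

step 1: scan B: cost=150, card=150
step 2: join A via nl
    card(P join A) = 150*150/(30) = 750
    cost = 150 + 150*150 = 22650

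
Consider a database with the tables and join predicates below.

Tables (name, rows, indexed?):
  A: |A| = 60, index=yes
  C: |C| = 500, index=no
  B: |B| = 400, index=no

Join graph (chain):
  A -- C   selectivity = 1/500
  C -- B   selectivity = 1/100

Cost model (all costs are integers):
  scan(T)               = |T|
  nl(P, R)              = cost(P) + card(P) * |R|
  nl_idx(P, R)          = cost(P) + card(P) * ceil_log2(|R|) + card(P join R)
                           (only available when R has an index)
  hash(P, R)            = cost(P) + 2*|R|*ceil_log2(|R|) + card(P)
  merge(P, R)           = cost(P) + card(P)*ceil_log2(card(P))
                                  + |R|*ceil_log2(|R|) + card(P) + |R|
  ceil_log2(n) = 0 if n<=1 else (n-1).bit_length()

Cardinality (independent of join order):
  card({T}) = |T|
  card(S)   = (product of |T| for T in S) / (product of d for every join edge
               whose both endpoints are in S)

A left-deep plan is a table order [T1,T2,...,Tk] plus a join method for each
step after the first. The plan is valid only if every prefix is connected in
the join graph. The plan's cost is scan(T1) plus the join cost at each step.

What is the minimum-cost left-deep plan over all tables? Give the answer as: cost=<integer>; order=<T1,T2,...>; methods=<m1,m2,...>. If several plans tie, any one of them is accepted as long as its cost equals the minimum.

Selinger DP (subsets sized 1..n):
  {A}: scan cost=60, card=60
  {C}: scan cost=500, card=500
  {B}: scan cost=400, card=400
  {AC}: card=60; try (A,hash)→1720, (A,nl_idx)→3560, (C,merge)→5480, (A,merge)→5920, (C,hash)→9120, (C,nl)→30060 …(+1); best=1720 via (A,hash)
  {BC}: card=2000; try (B,hash)→8200, (C,merge)→9400, (B,merge)→9500, (C,hash)→9800, (C,nl)→200400, (B,nl)→200500; best=8200 via (B,hash)
  {ABC}: card=240; try (B,merge)→6140, (B,hash)→8980, (A,hash)→10920, (A,nl_idx)→20440, (B,nl)→25720, (A,merge)→32620 …(+1); best=6140 via (B,merge)

cost=6140; order=C,A,B; methods=hash,merge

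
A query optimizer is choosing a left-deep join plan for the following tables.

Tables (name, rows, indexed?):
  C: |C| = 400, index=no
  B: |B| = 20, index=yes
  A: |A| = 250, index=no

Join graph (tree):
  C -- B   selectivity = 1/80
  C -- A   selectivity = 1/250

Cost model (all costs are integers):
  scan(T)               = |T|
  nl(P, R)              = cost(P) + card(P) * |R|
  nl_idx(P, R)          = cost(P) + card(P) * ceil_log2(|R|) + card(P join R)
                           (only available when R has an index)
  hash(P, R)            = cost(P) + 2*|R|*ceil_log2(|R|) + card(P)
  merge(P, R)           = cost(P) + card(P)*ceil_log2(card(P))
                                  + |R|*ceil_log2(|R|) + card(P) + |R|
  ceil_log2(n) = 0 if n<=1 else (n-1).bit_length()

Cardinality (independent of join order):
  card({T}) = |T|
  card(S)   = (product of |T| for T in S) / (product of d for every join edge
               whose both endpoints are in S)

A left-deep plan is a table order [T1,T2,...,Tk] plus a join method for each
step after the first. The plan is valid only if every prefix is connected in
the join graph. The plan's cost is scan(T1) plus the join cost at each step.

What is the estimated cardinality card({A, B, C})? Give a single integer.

Tables in S: A(250), B(20), C(400)
Edges inside S: C-B(d=80), C-A(d=250)
numerator = 250 * 20 * 400 = 2000000
denominator = 80 * 250 = 20000
card(S) = 2000000 / 20000 = 100

100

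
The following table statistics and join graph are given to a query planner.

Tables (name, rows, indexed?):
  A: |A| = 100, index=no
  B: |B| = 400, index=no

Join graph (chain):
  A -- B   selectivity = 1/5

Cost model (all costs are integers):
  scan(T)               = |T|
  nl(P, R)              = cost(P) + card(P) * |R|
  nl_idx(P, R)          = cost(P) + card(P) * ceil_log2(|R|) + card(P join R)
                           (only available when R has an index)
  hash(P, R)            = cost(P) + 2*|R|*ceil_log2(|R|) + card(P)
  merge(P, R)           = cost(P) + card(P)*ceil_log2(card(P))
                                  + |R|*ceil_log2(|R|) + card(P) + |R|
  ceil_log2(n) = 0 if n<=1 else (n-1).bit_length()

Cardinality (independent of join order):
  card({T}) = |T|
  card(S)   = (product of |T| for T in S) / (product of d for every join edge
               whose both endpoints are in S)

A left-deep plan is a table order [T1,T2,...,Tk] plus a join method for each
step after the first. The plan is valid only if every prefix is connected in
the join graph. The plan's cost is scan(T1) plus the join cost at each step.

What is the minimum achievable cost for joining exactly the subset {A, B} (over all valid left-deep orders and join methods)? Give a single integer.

Selinger DP over subsets of {A,B}:
  {A}: scan cost=100, card=100
  {B}: scan cost=400, card=400
  {AB}: card=8000; try (A,hash)→2200, (B,merge)→4900, (A,merge)→5200, (B,hash)→7400, (B,nl)→40100, (A,nl)→40400; best=2200 via (A,hash)

2200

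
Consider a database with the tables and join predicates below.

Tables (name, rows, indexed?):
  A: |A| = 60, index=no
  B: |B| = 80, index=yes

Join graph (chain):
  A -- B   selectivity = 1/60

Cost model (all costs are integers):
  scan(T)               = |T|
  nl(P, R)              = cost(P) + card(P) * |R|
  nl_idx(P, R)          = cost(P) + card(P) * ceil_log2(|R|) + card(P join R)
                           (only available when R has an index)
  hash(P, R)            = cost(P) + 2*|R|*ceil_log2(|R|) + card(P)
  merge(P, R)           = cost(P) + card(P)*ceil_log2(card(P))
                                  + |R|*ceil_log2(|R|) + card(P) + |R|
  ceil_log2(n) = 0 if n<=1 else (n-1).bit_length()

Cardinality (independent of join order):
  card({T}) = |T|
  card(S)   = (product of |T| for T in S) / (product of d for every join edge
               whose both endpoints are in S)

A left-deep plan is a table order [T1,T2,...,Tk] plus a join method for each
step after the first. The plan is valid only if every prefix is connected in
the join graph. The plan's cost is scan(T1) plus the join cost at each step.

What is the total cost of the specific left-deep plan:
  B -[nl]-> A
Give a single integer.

4880

step 1: scan B: cost=80, card=80
step 2: join A via nl
    card(P join A) = 80*60/(60) = 80
    cost = 80 + 80*60 = 4880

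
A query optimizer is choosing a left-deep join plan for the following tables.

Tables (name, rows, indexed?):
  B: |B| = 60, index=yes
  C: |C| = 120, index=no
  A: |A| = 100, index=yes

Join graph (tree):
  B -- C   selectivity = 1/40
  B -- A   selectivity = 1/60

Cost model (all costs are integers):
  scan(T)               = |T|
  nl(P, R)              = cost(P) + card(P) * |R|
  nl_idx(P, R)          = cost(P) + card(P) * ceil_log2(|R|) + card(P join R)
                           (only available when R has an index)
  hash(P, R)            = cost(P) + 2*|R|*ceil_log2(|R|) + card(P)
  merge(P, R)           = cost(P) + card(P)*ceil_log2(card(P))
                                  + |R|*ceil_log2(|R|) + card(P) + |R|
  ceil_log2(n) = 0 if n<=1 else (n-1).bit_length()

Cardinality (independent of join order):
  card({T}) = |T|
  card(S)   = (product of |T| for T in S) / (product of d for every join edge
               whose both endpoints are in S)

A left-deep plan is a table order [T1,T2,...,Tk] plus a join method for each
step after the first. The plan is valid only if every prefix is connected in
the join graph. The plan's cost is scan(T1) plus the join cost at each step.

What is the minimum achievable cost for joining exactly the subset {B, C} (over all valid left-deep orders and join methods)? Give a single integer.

Selinger DP over subsets of {B,C}:
  {B}: scan cost=60, card=60
  {C}: scan cost=120, card=120
  {BC}: card=180; try (B,hash)→960, (B,nl_idx)→1020, (C,merge)→1440, (B,merge)→1500, (C,hash)→1800, (C,nl)→7260 …(+1); best=960 via (B,hash)

960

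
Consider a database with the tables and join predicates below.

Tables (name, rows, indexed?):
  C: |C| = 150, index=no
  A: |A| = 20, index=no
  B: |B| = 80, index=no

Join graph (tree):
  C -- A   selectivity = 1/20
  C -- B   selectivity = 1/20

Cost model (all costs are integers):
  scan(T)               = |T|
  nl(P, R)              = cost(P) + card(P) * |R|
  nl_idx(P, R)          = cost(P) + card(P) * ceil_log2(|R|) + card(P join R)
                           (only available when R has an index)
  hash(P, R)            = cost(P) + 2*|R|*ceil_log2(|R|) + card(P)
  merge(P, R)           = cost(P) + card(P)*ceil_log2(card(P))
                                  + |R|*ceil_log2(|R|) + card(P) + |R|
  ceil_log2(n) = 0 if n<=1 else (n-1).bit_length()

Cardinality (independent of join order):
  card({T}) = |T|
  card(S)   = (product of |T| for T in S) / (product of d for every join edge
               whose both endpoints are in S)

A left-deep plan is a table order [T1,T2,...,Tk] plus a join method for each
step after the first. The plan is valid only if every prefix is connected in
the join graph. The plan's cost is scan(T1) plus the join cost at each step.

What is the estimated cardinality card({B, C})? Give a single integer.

Tables in S: B(80), C(150)
Edges inside S: C-B(d=20)
numerator = 80 * 150 = 12000
denominator = 20 = 20
card(S) = 12000 / 20 = 600

600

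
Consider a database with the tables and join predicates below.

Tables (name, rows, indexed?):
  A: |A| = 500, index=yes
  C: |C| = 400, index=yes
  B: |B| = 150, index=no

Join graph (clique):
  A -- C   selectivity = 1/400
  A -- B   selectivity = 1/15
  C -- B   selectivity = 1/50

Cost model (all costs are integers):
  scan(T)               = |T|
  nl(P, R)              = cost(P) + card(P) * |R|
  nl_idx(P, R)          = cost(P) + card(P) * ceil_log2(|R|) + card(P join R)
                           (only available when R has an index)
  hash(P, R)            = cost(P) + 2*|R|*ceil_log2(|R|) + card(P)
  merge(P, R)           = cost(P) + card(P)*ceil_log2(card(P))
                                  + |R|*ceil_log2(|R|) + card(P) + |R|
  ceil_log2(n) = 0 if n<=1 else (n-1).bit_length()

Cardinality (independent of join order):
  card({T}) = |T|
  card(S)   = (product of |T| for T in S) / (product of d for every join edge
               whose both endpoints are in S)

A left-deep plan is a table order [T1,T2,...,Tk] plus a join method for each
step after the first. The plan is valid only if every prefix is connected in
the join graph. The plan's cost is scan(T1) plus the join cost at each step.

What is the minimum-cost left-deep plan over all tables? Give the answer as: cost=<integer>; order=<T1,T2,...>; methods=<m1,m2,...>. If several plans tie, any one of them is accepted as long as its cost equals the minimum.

cost=7400; order=C,A,B; methods=nl_idx,hash

Selinger DP (subsets sized 1..n):
  {A}: scan cost=500, card=500
  {C}: scan cost=400, card=400
  {B}: scan cost=150, card=150
  {AC}: card=500; try (A,nl_idx)→4500, (C,nl_idx)→5500, (C,hash)→8200, (A,merge)→9400, (C,merge)→9500, (A,hash)→9800 …(+2); best=4500 via (A,nl_idx)
  {AB}: card=5000; try (B,hash)→3400, (A,merge)→6500, (A,nl_idx)→6500, (B,merge)→6850, (A,hash)→9300, (A,nl)→75150 …(+1); best=3400 via (B,hash)
  {BC}: card=1200; try (C,nl_idx)→2700, (B,hash)→3200, (C,merge)→5500, (B,merge)→5750, (C,hash)→7500, (C,nl)→60150 …(+1); best=2700 via (C,nl_idx)
  {ABC}: card=100; try (B,hash)→7400, (B,merge)→10850, (A,hash)→12900, (A,nl_idx)→13600, (C,hash)→15600, (A,merge)→22100 …(+5); best=7400 via (B,hash)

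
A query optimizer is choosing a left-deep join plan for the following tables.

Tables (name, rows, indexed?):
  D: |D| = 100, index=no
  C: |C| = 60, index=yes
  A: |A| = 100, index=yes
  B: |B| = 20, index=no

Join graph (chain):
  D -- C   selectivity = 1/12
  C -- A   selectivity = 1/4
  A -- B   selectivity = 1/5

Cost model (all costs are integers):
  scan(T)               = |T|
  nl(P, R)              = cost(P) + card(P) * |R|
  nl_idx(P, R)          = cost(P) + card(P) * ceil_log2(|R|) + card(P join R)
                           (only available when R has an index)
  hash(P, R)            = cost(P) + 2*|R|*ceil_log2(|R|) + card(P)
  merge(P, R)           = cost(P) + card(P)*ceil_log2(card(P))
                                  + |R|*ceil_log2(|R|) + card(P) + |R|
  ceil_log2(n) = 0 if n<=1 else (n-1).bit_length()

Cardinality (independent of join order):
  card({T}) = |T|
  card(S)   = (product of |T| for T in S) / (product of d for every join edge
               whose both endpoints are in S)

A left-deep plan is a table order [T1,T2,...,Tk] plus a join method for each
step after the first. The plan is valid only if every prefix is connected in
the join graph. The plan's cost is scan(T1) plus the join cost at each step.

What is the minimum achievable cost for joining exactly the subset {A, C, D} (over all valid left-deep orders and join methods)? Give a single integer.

Selinger DP over subsets of {A,C,D}:
  {D}: scan cost=100, card=100
  {C}: scan cost=60, card=60
  {A}: scan cost=100, card=100
  {CD}: card=500; try (C,hash)→920, (C,nl_idx)→1200, (D,merge)→1280, (C,merge)→1320, (D,hash)→1520, (D,nl)→6060 …(+1); best=920 via (C,hash)
  {AC}: card=1500; try (C,hash)→920, (A,merge)→1280, (C,merge)→1320, (A,hash)→1520, (A,nl_idx)→1980, (C,nl_idx)→2200 …(+2); best=920 via (C,hash)
  {ACD}: card=12500; try (A,hash)→2820, (D,hash)→3820, (A,merge)→6720, (A,nl_idx)→16920, (D,merge)→19720, (A,nl)→50920 …(+1); best=2820 via (A,hash)

2820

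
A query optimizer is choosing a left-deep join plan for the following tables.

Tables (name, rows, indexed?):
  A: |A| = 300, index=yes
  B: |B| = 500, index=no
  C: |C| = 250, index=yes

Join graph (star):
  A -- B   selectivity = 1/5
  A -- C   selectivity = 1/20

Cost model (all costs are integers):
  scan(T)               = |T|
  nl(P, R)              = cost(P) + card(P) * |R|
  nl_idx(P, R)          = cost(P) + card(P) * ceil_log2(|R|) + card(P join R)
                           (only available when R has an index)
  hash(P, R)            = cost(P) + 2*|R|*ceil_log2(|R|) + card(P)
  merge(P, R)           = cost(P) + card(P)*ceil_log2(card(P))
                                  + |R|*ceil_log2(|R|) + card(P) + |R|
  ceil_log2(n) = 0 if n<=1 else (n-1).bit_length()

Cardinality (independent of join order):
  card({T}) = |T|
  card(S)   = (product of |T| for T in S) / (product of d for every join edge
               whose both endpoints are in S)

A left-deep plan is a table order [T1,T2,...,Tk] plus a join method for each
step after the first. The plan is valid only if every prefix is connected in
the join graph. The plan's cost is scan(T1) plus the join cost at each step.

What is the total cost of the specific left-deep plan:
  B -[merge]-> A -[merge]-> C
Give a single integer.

step 1: scan B: cost=500, card=500
step 2: join A via merge
    card(P join A) = 500*300/(5) = 30000
    cost = 500 + 500*9 + 300*9 + 500 + 300 = 8500
step 3: join C via merge
    card(P join C) = 30000*250/(20) = 375000
    cost = 8500 + 30000*15 + 250*8 + 30000 + 250 = 490750

490750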